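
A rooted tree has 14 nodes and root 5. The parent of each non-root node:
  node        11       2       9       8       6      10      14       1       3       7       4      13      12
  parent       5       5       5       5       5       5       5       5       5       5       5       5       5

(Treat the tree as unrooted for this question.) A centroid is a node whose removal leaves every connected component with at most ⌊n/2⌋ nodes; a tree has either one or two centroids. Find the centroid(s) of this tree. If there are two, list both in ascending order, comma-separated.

5

Removing 5 splits the tree into components of sizes 1, 1, 1, 1, 1, 1, 1, 1, 1, 1, 1, 1, 1; the largest is 1 ≤ ⌊14/2⌋ = 7.
Every other node leaves some component of size > 7, so the centroid is unique.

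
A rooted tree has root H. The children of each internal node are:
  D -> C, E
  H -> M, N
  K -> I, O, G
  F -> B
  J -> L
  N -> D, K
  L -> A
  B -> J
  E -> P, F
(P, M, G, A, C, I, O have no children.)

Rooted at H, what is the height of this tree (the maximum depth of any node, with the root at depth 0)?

The longest root-to-leaf path is H–N–D–E–F–B–J–L–A (8 edges).

8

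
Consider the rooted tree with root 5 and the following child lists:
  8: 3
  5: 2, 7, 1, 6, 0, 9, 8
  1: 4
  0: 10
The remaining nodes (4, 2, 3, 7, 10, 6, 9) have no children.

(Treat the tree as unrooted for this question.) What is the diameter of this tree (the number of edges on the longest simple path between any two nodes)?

Starting from 10, a farthest node is 4 at distance 4.
One longest path: 10–0–5–1–4.
So the diameter is 4.

4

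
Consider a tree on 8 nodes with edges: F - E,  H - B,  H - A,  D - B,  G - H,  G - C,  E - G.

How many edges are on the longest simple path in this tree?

5

BFS from F reaches D last, at distance 5; BFS from D confirms no node is farther.
Path: F-E-G-H-B-D.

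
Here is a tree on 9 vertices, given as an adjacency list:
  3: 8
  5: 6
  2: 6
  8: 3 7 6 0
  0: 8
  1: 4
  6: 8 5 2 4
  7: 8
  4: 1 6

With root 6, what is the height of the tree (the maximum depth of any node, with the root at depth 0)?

A deepest node is 3, reached by 6-8-3.
That path has 2 edges, so the height is 2.

2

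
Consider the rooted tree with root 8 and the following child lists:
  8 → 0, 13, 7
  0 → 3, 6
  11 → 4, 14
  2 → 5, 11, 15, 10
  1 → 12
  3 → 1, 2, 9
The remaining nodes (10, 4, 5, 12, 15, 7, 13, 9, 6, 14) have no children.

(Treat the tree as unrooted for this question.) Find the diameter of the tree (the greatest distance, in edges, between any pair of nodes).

6

A longest path is 14 – 11 – 2 – 3 – 0 – 8 – 13, with 6 edges.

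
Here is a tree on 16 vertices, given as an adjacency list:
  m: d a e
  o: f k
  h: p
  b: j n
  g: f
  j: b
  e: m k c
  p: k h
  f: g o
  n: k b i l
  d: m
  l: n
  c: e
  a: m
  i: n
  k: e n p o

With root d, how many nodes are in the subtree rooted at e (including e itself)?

13

Descendants of e (including itself): e, k, c, n, p, o, b, i, l, h, f, j, g. That's 13.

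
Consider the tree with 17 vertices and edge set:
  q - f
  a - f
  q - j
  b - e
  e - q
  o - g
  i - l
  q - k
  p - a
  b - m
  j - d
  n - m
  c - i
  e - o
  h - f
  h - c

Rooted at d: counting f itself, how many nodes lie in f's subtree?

7

f's subtree: {f, a, h, p, c, i, l}, size 7.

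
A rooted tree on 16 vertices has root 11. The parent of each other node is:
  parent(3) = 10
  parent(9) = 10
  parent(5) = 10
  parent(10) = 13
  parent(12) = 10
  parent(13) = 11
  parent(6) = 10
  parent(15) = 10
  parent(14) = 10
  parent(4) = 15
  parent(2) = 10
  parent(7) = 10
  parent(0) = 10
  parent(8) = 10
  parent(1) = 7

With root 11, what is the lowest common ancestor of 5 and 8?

Path 5→root: 5 10 13 11; path 8→root: 8 10 13 11.
First common node: 10.

10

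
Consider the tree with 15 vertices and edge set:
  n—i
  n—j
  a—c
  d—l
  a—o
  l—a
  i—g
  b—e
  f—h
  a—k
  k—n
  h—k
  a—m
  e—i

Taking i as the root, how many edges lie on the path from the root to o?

4

i → n → k → a → o — 4 edges.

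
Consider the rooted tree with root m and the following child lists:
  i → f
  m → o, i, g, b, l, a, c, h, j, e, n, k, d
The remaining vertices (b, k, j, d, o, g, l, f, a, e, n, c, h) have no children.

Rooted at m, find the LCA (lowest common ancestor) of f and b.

m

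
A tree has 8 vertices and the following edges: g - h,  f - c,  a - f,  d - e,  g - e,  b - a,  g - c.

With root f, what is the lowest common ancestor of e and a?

f

Path e→root: e g c f; path a→root: a f.
First common node: f.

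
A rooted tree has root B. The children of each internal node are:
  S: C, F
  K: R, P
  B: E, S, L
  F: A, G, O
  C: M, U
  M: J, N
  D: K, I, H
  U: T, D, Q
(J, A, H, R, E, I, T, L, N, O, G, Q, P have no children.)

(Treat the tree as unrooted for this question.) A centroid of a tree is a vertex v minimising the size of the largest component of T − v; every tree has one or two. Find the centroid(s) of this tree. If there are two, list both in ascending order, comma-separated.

Removing C splits the tree into components of sizes 9, 8, 3; the largest is 9 ≤ ⌊21/2⌋ = 10.
Every other node leaves some component of size > 10, so the centroid is unique.

C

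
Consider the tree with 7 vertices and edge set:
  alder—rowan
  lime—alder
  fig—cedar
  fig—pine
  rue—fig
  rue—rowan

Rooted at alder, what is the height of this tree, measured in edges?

4

The longest root-to-leaf path is alder-rowan-rue-fig-pine (4 edges).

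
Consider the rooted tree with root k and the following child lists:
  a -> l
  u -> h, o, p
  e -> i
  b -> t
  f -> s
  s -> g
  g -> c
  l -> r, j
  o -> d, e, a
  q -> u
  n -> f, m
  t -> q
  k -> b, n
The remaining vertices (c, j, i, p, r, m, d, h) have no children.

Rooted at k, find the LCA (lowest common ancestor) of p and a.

Path p→root: p u q t b k; path a→root: a o u q t b k.
First common node: u.

u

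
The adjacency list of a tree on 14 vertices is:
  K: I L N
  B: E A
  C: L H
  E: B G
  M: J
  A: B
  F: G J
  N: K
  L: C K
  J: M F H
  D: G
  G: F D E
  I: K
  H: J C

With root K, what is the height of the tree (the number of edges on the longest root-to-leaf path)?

A sits deepest: K → L → C → H → J → F → G → E → B → A — 9 edges from the root.

9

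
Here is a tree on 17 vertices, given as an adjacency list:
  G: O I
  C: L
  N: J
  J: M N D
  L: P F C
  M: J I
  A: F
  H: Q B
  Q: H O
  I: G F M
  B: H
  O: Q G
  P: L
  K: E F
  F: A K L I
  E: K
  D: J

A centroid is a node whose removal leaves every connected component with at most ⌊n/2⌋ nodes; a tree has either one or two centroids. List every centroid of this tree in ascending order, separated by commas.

I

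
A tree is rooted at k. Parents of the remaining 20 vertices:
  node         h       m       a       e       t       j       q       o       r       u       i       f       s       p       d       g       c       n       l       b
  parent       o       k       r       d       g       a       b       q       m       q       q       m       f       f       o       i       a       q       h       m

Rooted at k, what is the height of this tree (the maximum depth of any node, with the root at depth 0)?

t sits deepest: k–m–b–q–i–g–t — 6 edges from the root.

6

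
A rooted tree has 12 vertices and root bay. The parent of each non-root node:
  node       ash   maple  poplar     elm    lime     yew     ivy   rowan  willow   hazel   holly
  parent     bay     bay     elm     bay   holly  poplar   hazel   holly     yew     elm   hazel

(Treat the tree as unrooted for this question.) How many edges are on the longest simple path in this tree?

Starting from willow, a farthest node is lime at distance 6.
One longest path: willow–yew–poplar–elm–hazel–holly–lime.
So the diameter is 6.

6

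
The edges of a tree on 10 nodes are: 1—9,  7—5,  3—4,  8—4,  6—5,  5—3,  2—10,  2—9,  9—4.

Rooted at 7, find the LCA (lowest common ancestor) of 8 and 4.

4

Path 8→root: 8 4 3 5 7; path 4→root: 4 3 5 7.
First common node: 4.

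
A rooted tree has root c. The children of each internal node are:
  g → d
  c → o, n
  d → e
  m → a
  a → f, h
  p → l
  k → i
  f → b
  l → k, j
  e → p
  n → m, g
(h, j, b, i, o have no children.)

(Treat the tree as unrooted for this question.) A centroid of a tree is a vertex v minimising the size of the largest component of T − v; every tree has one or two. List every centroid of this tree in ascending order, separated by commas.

g, n

Removing n splits the tree into components of sizes 8, 5, 2; the largest is 8 ≤ ⌊16/2⌋ = 8.
Its neighbour g also leaves a largest component of size 8, so both are centroids.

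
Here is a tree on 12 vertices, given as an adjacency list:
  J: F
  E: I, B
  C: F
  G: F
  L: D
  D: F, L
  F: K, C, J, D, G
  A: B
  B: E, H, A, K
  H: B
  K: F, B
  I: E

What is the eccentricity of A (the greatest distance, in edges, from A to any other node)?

Distances from A peak at 5, attained at L.
A-B-K-F-D-L

5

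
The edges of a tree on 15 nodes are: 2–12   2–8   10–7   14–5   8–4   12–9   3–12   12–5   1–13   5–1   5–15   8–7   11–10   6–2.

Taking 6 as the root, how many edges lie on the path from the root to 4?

Climbing from 4 to the root: 4 → 8 → 2 → 6. That's 3 steps.

3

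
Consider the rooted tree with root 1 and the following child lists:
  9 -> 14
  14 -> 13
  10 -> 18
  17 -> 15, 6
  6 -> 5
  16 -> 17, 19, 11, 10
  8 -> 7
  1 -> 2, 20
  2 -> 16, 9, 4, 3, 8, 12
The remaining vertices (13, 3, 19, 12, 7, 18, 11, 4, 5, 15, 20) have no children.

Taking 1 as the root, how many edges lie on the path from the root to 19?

Path from 1 to 19: 1 → 2 → 16 → 19, which has 3 edges.

3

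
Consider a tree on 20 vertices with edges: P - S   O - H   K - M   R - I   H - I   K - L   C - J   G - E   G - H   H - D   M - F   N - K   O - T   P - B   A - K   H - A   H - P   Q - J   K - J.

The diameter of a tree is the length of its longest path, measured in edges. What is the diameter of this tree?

6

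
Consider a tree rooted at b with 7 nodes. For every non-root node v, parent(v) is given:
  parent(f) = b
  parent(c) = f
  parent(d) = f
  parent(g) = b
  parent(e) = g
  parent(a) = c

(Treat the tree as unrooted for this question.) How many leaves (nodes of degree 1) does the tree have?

3

The leaves are a, d, e.
That is 3 leaves.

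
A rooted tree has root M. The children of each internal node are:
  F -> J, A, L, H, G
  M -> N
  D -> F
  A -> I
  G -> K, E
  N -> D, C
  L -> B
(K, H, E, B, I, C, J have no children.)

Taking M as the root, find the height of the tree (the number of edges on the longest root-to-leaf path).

5

K sits deepest: M → N → D → F → G → K — 5 edges from the root.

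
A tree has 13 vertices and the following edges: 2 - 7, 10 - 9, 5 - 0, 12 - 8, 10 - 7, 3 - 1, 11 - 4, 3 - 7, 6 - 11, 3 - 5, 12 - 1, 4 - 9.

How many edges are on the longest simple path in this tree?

9

BFS from 8 reaches 6 last, at distance 9; BFS from 6 confirms no node is farther.
Path: 8 - 12 - 1 - 3 - 7 - 10 - 9 - 4 - 11 - 6.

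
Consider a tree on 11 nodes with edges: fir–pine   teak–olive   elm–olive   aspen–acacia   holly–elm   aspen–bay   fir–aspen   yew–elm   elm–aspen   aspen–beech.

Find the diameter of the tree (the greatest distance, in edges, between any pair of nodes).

A longest path is pine - fir - aspen - elm - olive - teak, with 5 edges.

5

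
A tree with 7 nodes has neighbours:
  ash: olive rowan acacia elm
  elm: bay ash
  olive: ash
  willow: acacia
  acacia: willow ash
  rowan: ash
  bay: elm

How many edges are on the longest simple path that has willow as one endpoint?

4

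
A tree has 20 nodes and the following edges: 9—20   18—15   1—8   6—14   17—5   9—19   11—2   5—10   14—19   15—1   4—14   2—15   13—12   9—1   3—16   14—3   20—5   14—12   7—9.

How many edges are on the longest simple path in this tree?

A longest path is 11–2–15–1–9–19–14–12–13, with 8 edges.

8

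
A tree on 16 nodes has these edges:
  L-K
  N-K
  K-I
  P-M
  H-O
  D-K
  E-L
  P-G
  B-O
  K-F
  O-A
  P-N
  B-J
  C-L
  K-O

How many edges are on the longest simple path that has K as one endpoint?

The node farthest from K is M (J, G also at distance 3), via K–N–P–M — 3 edges.

3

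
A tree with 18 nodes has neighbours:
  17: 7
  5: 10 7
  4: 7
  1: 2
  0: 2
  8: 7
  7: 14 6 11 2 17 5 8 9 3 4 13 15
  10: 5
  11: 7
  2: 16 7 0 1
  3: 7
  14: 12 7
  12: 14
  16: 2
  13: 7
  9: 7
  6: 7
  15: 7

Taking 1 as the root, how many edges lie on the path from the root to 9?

3

Climbing from 9 to the root: 9 – 7 – 2 – 1. That's 3 steps.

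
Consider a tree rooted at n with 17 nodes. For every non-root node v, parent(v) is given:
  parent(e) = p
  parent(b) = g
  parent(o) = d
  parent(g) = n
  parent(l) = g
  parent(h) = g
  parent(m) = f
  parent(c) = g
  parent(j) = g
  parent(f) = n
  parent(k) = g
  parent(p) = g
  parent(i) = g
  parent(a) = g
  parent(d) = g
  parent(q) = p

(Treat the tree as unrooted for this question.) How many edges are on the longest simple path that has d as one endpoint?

The node farthest from d is m, via d-g-n-f-m — 4 edges.

4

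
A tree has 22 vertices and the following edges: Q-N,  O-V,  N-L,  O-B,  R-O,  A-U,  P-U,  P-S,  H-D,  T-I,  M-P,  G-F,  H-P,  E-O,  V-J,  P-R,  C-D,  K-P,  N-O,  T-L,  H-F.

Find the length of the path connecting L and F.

L–N–O–R–P–H–F: 6 edges.

6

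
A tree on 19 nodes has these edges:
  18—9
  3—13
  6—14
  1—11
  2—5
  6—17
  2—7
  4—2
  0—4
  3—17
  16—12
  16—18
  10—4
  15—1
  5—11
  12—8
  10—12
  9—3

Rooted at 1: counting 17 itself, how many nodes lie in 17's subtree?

The subtree rooted at 17 contains: 17, 6, 14 — 3 nodes.

3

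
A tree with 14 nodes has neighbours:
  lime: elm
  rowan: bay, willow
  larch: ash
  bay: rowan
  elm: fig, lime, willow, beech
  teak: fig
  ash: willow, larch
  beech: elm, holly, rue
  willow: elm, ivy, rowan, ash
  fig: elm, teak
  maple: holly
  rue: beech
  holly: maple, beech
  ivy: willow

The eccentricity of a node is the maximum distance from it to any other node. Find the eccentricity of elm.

3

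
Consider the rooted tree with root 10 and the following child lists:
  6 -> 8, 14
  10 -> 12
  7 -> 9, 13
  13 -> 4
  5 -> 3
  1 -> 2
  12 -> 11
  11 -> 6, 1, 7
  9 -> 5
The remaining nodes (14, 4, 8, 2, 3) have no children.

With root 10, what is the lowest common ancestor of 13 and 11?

11

13's ancestor chain is 13, 7, 11, 12, 10 and 11's is 11, 12, 10; they first meet at 11.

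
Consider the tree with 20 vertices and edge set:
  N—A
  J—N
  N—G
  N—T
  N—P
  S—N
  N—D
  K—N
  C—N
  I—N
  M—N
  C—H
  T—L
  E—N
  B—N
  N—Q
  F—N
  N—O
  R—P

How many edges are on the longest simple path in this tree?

4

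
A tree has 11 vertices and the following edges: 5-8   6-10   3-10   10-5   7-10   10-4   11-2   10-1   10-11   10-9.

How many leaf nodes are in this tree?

The leaves are 1, 2, 3, 4, 6, 7, 8, 9.
That is 8 leaves.

8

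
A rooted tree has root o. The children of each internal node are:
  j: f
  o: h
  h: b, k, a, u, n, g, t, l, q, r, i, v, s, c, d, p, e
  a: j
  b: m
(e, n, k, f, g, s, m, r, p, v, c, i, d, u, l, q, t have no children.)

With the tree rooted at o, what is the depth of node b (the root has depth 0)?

o–h–b — 2 edges.

2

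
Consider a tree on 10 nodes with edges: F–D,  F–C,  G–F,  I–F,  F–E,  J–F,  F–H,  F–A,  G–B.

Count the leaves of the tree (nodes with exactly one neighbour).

Degree-1 nodes: A, B, C, D, E, H, I, J — 8 of them.

8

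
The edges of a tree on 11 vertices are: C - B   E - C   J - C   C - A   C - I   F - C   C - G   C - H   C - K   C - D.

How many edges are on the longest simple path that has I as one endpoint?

A farthest node from I is E (B, H, K, J, D, A, G, F also at distance 2).
The path I-C-E has 2 edges.

2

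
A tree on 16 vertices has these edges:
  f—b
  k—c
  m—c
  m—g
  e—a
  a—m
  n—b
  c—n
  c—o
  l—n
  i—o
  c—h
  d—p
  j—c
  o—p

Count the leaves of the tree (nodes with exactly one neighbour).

The leaves are d, e, f, g, h, i, j, k, l.
That is 9 leaves.

9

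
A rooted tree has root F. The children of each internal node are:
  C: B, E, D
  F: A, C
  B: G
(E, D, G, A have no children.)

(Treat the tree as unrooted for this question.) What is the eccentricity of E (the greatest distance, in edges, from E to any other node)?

3

Distances from E peak at 3, attained at G (A also at distance 3).
E-C-B-G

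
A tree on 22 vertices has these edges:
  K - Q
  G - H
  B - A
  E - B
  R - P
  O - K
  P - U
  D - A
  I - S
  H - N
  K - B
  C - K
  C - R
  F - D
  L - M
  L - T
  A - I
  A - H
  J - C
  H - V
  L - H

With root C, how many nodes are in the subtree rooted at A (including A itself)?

Descendants of A (including itself): A, I, H, D, S, L, G, N, V, F, T, M. That's 12.

12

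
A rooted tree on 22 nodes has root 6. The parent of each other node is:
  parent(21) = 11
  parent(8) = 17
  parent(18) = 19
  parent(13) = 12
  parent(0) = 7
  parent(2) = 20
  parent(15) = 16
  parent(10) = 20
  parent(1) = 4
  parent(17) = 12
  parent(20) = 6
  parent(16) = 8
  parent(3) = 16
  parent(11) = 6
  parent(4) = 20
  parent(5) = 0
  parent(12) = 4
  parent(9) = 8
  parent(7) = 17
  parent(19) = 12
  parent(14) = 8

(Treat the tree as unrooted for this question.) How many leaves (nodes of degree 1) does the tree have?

Degree-1 nodes: 1, 2, 3, 5, 9, 10, 13, 14, 15, 18, 21 — 11 of them.

11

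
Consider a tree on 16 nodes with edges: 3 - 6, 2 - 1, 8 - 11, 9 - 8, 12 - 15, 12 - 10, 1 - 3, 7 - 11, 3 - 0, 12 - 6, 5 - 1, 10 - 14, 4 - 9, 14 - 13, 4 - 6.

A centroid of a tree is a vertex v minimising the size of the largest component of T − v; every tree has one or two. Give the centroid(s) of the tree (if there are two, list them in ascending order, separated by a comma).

6

If 6 is removed the pieces have sizes 5, 5, 5, all ≤ ⌊16/2⌋ = 8.
Every other node leaves some component of size > 8, so the centroid is unique.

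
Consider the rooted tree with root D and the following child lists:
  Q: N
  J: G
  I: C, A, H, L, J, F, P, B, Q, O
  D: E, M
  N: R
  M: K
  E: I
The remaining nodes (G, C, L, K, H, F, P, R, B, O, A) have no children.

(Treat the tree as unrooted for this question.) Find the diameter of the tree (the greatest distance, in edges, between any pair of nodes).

Starting from K, a farthest node is R at distance 7.
One longest path: K - M - D - E - I - Q - N - R.
So the diameter is 7.

7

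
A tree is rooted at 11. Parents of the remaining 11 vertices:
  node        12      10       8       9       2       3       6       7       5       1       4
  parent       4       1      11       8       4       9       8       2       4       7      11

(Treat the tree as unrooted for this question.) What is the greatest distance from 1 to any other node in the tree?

7

A farthest node from 1 is 3.
The path 1–7–2–4–11–8–9–3 has 7 edges.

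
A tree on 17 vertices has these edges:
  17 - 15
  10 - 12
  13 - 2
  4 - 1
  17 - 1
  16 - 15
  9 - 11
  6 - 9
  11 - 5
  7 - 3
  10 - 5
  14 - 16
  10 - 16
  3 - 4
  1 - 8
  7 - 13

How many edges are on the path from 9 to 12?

4

Walking from 9: 9 – 11 – 5 – 10 – 12. Length 4.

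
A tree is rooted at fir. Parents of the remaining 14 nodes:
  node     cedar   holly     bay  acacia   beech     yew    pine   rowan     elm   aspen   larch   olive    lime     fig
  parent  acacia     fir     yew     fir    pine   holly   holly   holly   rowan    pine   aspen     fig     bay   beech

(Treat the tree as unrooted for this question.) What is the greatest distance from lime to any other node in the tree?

Distances from lime peak at 7, attained at olive.
lime–bay–yew–holly–pine–beech–fig–olive

7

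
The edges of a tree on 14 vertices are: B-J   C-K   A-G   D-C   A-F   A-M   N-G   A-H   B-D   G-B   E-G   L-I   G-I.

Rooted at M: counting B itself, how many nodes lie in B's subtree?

Descendants of B (including itself): B, D, J, C, K. That's 5.

5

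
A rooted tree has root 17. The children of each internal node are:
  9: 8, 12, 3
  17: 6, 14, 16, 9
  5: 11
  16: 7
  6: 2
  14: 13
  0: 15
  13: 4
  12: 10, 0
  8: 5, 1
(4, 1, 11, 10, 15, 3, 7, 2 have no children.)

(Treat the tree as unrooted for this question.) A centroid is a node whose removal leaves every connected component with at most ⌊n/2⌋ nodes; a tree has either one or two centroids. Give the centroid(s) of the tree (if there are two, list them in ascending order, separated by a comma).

Delete 9: the remaining components have sizes 8, 4, 4, 1. Max 8 ≤ 9, so 9 is a centroid.
No neighbour of 9 does as well, so 9 is the unique centroid.

9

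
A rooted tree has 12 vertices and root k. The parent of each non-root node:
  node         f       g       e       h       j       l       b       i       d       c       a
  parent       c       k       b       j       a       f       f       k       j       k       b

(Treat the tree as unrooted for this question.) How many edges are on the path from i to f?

i – k – c – f: 3 edges.

3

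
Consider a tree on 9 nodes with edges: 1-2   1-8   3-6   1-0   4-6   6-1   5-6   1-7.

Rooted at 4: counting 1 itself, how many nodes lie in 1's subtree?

1's subtree: {1, 8, 0, 7, 2}, size 5.

5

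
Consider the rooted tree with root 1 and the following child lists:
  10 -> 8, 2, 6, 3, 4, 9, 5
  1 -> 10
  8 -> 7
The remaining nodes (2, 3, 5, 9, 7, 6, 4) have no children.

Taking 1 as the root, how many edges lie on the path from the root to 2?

2

Path from 1 to 2: 1–10–2, which has 2 edges.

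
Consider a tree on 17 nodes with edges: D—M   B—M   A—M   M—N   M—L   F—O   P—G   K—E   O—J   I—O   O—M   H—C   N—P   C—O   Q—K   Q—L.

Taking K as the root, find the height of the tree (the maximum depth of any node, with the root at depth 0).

A deepest node is H, reached by K–Q–L–M–O–C–H.
That path has 6 edges, so the height is 6.

6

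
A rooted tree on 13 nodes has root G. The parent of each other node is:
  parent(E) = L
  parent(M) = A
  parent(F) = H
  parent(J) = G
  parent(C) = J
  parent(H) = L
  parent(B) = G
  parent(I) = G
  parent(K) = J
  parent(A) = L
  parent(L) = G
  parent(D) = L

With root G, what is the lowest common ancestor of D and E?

L

Ancestors of D (toward the root): D, L, G.
Ancestors of E: E, L, G.
The deepest node appearing in both lists is L.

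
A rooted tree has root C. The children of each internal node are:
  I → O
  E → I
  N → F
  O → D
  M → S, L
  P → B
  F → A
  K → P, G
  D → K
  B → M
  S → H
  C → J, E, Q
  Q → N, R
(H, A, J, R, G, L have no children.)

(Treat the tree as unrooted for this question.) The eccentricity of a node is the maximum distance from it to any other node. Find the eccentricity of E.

9

The node farthest from E is H, via E-I-O-D-K-P-B-M-S-H — 9 edges.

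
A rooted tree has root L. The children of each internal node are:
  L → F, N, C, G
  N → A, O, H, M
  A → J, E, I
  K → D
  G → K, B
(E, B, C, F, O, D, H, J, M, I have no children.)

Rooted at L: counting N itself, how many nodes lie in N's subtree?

8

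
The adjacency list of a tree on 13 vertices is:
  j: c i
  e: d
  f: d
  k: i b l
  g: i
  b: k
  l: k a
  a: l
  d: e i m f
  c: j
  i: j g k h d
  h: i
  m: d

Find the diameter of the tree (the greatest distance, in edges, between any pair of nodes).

A longest path is c–j–i–k–l–a, with 5 edges.

5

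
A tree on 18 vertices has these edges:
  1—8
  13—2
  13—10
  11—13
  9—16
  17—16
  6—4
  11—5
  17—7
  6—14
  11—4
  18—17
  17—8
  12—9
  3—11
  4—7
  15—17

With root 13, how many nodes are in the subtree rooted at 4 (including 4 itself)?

4's subtree: {4, 6, 7, 14, 17, 8, 18, 16, 15, 1, 9, 12}, size 12.

12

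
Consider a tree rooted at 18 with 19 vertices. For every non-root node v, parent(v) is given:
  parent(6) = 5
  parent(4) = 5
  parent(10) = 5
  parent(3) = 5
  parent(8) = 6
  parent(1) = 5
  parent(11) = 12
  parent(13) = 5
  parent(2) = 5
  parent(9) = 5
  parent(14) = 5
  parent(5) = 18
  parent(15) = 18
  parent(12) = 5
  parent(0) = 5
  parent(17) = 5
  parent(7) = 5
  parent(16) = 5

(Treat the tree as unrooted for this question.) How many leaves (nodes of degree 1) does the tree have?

Degree-1 nodes: 0, 1, 2, 3, 4, 7, 8, 9, 10, 11, 13, 14, 15, 16, 17 — 15 of them.

15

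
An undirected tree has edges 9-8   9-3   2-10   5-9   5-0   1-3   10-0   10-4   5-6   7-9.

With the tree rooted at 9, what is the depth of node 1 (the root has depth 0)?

Climbing from 1 to the root: 1–3–9. That's 2 steps.

2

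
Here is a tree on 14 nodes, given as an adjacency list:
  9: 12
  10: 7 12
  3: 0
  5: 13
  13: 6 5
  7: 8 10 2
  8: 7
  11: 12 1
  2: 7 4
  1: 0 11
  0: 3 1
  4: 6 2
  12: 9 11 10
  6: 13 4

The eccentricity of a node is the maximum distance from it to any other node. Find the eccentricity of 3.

A farthest node from 3 is 5.
The path 3 – 0 – 1 – 11 – 12 – 10 – 7 – 2 – 4 – 6 – 13 – 5 has 11 edges.

11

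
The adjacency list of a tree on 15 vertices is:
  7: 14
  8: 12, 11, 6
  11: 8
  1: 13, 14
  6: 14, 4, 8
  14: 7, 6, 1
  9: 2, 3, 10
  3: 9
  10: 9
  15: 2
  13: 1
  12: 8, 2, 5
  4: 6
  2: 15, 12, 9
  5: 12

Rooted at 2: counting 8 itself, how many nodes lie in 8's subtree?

8

8's subtree: {8, 6, 11, 14, 4, 1, 7, 13}, size 8.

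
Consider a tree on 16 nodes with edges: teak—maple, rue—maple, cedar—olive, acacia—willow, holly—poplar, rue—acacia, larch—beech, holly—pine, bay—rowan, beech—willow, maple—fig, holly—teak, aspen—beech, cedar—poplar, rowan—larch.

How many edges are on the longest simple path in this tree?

12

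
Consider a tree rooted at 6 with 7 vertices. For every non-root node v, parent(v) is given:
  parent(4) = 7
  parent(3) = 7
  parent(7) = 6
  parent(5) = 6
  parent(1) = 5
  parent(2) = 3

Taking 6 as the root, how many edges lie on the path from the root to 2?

6 → 7 → 3 → 2 — 3 edges.

3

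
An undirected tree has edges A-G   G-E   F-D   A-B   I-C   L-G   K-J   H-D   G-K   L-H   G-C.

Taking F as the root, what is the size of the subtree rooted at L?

Descendants of L (including itself): L, G, C, A, K, E, I, B, J. That's 9.

9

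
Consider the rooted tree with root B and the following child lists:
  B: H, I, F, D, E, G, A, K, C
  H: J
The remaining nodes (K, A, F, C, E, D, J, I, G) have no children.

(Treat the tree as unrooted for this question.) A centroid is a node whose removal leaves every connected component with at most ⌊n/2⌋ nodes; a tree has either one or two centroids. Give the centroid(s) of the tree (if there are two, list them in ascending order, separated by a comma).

B

If B is removed the pieces have sizes 2, 1, 1, 1, 1, 1, 1, 1, 1, all ≤ ⌊11/2⌋ = 5.
Every other node leaves some component of size > 5, so the centroid is unique.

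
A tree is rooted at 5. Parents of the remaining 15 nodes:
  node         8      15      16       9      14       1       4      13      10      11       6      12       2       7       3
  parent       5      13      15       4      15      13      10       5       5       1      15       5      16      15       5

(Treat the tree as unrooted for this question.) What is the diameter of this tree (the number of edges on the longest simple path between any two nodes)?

7

A longest path is 2 - 16 - 15 - 13 - 5 - 10 - 4 - 9, with 7 edges.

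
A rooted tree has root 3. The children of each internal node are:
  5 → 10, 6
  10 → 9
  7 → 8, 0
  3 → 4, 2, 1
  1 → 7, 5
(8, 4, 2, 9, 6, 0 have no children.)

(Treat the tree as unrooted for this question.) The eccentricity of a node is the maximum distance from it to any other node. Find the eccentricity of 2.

5

Distances from 2 peak at 5, attained at 9.
2-3-1-5-10-9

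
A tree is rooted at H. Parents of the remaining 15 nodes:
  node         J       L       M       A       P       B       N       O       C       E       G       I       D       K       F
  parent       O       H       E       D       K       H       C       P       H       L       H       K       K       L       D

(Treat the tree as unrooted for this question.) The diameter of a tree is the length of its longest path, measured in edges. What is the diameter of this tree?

7

Starting from N, a farthest node is J at distance 7.
One longest path: N - C - H - L - K - P - O - J.
So the diameter is 7.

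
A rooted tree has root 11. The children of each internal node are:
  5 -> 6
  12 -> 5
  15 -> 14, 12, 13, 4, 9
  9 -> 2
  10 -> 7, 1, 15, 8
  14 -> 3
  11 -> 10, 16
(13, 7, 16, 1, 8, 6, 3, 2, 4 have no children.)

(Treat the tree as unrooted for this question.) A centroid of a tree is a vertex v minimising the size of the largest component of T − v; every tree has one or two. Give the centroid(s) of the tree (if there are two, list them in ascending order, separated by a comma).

15

Delete 15: the remaining components have sizes 6, 3, 2, 2, 1, 1. Max 6 ≤ 8, so 15 is a centroid.
Every other node leaves some component of size > 8, so the centroid is unique.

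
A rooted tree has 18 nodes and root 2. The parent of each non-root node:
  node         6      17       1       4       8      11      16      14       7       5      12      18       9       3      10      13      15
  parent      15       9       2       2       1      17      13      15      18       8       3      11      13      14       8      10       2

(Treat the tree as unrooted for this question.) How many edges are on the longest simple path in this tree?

13

A longest path is 7 - 18 - 11 - 17 - 9 - 13 - 10 - 8 - 1 - 2 - 15 - 14 - 3 - 12, with 13 edges.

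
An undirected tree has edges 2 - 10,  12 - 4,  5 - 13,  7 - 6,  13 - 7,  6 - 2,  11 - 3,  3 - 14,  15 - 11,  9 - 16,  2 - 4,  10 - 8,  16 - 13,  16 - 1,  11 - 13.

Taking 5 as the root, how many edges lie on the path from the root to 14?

4

Path from 5 to 14: 5 → 13 → 11 → 3 → 14, which has 4 edges.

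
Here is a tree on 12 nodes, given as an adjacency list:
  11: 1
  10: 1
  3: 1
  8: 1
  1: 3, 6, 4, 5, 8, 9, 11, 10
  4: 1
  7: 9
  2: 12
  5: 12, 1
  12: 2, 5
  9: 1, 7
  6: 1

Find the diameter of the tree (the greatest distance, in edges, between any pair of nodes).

5

Starting from 2, a farthest node is 7 at distance 5.
One longest path: 2-12-5-1-9-7.
So the diameter is 5.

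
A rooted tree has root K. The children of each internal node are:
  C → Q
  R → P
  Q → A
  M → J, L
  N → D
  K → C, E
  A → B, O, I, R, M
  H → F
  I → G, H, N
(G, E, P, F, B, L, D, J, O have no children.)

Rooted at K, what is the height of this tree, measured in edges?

6

The longest root-to-leaf path is K → C → Q → A → I → H → F (6 edges).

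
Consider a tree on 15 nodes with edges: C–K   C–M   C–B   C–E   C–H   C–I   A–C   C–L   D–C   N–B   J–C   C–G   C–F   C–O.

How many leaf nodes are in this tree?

13

The leaves are A, D, E, F, G, H, I, J, K, L, M, N, O.
That is 13 leaves.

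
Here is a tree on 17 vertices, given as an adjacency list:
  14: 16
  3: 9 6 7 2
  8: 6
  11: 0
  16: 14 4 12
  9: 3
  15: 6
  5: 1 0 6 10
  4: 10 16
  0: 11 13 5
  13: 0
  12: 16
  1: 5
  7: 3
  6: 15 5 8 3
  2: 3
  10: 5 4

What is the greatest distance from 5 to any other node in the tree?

A farthest node from 5 is 14 (12 also at distance 4).
The path 5-10-4-16-14 has 4 edges.

4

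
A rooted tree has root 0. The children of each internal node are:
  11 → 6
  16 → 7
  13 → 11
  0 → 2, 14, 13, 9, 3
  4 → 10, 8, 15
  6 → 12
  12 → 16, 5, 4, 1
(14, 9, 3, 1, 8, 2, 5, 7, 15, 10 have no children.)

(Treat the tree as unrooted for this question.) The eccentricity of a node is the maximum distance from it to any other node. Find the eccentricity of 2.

7

The node farthest from 2 is 15 (10, 7, 8 also at distance 7), via 2 – 0 – 13 – 11 – 6 – 12 – 4 – 15 — 7 edges.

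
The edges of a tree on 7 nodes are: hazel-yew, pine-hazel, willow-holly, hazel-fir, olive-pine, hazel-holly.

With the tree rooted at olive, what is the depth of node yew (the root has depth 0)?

3

Climbing from yew to the root: yew – hazel – pine – olive. That's 3 steps.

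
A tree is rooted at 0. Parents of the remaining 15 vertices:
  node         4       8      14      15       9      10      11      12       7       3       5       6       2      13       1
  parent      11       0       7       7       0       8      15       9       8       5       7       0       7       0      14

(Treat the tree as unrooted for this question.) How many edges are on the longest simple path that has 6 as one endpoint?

Distances from 6 peak at 6, attained at 4.
6-0-8-7-15-11-4

6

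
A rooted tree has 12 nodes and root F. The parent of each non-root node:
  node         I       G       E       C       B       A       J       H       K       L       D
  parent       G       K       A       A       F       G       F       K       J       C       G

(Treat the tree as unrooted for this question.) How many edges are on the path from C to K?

The path is C–A–G–K, which has 3 edges.

3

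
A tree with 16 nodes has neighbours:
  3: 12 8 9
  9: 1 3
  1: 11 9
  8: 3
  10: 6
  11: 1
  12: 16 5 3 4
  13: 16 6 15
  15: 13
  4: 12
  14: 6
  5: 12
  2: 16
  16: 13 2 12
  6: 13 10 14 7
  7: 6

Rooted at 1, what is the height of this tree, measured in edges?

14 sits deepest: 1 – 9 – 3 – 12 – 16 – 13 – 6 – 14 — 7 edges from the root.

7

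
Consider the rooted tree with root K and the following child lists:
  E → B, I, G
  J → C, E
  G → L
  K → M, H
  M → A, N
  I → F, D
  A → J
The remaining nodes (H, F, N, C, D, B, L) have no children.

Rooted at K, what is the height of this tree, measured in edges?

6

F sits deepest: K-M-A-J-E-I-F — 6 edges from the root.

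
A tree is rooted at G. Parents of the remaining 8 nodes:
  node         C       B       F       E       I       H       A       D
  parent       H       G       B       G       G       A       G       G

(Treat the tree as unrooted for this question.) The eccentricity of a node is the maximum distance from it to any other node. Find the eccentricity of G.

3

A farthest node from G is C.
The path G–A–H–C has 3 edges.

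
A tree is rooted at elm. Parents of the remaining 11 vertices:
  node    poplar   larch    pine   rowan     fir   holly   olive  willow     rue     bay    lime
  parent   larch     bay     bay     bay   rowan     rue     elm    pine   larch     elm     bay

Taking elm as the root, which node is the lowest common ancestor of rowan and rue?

Path rowan→root: rowan bay elm; path rue→root: rue larch bay elm.
First common node: bay.

bay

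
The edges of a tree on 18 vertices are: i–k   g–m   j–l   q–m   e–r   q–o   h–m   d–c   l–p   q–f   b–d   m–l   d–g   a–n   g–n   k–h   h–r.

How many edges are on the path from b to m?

b – d – g – m: 3 edges.

3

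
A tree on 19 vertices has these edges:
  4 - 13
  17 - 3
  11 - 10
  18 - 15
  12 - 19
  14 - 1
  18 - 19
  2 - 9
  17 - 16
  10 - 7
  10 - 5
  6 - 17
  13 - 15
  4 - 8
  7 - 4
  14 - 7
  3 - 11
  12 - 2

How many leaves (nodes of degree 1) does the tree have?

6

Exactly 6 nodes have a single neighbour: 1, 5, 6, 8, 9, 16.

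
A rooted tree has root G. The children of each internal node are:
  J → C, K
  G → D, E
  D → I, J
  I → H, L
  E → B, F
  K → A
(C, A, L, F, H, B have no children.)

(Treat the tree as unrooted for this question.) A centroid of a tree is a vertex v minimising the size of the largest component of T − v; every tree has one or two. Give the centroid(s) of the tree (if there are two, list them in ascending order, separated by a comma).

D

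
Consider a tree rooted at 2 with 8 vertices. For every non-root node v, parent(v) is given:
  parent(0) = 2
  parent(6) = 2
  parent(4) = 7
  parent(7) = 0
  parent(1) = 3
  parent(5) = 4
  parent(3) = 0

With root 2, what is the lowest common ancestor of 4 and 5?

4

4's ancestor chain is 4, 7, 0, 2 and 5's is 5, 4, 7, 0, 2; they first meet at 4.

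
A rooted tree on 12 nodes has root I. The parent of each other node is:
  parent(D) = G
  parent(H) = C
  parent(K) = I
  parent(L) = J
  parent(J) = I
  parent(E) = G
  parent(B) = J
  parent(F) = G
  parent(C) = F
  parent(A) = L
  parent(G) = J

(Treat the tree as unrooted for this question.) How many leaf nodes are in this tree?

Degree-1 nodes: A, B, D, E, H, K — 6 of them.

6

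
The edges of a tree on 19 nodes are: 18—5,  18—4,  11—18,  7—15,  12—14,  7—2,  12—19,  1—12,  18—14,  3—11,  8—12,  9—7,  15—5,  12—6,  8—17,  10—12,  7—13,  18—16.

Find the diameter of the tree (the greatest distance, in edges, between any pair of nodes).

8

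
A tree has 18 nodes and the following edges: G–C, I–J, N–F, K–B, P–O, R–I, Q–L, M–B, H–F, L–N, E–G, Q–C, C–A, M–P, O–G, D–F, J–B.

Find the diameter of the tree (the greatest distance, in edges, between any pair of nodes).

BFS from D reaches R last, at distance 13; BFS from R confirms no node is farther.
Path: D-F-N-L-Q-C-G-O-P-M-B-J-I-R.

13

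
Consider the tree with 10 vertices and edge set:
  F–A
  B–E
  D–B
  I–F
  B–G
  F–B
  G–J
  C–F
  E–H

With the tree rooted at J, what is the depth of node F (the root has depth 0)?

3

Path from J to F: J – G – B – F, which has 3 edges.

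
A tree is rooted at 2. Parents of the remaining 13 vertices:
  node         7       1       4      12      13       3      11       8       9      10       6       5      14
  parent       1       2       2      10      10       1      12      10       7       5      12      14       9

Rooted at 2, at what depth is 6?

8

Climbing from 6 to the root: 6–12–10–5–14–9–7–1–2. That's 8 steps.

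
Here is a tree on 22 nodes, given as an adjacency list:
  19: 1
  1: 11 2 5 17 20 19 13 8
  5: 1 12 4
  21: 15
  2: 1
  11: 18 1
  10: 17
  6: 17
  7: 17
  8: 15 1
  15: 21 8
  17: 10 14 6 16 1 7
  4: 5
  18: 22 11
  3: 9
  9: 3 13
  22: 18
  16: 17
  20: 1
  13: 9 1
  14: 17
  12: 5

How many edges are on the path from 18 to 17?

3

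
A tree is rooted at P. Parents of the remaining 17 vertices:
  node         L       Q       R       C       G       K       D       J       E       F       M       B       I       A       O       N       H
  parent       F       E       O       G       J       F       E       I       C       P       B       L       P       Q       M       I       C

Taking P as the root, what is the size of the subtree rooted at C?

6

C's subtree: {C, H, E, D, Q, A}, size 6.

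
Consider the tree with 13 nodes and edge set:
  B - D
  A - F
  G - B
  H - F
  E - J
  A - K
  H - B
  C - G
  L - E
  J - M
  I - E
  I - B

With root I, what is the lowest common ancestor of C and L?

I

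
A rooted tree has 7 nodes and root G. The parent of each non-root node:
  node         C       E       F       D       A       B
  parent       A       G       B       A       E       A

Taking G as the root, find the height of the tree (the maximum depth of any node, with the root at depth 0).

4

The longest root-to-leaf path is G – E – A – B – F (4 edges).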